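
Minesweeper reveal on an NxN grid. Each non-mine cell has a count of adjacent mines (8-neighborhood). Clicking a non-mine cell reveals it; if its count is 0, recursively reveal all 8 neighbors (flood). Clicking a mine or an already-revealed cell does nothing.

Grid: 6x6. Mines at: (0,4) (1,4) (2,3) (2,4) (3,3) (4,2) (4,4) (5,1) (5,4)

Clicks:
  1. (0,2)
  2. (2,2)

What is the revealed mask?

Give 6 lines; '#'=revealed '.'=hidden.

Answer: ####..
####..
###...
###...
##....
......

Derivation:
Click 1 (0,2) count=0: revealed 16 new [(0,0) (0,1) (0,2) (0,3) (1,0) (1,1) (1,2) (1,3) (2,0) (2,1) (2,2) (3,0) (3,1) (3,2) (4,0) (4,1)] -> total=16
Click 2 (2,2) count=2: revealed 0 new [(none)] -> total=16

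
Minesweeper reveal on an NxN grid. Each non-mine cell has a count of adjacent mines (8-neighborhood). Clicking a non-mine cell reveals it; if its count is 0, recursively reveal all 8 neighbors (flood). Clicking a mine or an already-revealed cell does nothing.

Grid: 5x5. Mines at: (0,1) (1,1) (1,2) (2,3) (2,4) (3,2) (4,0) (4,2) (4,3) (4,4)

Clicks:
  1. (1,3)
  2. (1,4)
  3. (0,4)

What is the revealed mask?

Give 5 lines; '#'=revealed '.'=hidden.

Answer: ...##
...##
.....
.....
.....

Derivation:
Click 1 (1,3) count=3: revealed 1 new [(1,3)] -> total=1
Click 2 (1,4) count=2: revealed 1 new [(1,4)] -> total=2
Click 3 (0,4) count=0: revealed 2 new [(0,3) (0,4)] -> total=4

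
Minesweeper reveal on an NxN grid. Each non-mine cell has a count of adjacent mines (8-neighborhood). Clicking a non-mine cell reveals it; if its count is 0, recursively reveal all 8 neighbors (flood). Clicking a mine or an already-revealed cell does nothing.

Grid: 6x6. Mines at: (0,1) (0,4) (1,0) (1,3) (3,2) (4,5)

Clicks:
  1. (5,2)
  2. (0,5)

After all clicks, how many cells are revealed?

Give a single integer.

Answer: 15

Derivation:
Click 1 (5,2) count=0: revealed 14 new [(2,0) (2,1) (3,0) (3,1) (4,0) (4,1) (4,2) (4,3) (4,4) (5,0) (5,1) (5,2) (5,3) (5,4)] -> total=14
Click 2 (0,5) count=1: revealed 1 new [(0,5)] -> total=15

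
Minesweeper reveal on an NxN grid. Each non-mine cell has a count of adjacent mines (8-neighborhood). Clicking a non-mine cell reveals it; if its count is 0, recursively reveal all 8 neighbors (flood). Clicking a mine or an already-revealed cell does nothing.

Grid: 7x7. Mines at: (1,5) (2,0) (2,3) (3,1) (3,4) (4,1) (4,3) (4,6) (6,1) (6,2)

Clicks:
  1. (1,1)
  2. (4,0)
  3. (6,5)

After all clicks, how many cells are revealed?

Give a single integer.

Click 1 (1,1) count=1: revealed 1 new [(1,1)] -> total=1
Click 2 (4,0) count=2: revealed 1 new [(4,0)] -> total=2
Click 3 (6,5) count=0: revealed 8 new [(5,3) (5,4) (5,5) (5,6) (6,3) (6,4) (6,5) (6,6)] -> total=10

Answer: 10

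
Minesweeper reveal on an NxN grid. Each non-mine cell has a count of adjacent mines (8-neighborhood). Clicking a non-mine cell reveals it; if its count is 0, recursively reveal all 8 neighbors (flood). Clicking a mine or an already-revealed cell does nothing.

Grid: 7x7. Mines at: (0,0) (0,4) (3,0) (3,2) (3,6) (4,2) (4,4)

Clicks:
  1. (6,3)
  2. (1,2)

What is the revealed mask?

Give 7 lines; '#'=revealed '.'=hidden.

Answer: .###...
.###...
.###...
.......
##...##
#######
#######

Derivation:
Click 1 (6,3) count=0: revealed 18 new [(4,0) (4,1) (4,5) (4,6) (5,0) (5,1) (5,2) (5,3) (5,4) (5,5) (5,6) (6,0) (6,1) (6,2) (6,3) (6,4) (6,5) (6,6)] -> total=18
Click 2 (1,2) count=0: revealed 9 new [(0,1) (0,2) (0,3) (1,1) (1,2) (1,3) (2,1) (2,2) (2,3)] -> total=27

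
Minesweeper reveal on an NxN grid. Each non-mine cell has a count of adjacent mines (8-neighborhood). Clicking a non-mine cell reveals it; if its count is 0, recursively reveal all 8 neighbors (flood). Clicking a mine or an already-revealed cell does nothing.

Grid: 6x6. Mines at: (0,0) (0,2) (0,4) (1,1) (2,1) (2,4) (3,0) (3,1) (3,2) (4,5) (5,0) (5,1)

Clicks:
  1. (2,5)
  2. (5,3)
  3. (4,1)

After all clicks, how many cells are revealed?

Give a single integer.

Click 1 (2,5) count=1: revealed 1 new [(2,5)] -> total=1
Click 2 (5,3) count=0: revealed 6 new [(4,2) (4,3) (4,4) (5,2) (5,3) (5,4)] -> total=7
Click 3 (4,1) count=5: revealed 1 new [(4,1)] -> total=8

Answer: 8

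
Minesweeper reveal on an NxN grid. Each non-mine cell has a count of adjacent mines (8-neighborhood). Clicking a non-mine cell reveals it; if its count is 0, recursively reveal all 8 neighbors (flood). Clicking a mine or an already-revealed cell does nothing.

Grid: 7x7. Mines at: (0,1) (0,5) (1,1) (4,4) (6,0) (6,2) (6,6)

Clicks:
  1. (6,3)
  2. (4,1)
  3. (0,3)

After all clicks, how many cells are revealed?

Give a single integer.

Click 1 (6,3) count=1: revealed 1 new [(6,3)] -> total=1
Click 2 (4,1) count=0: revealed 34 new [(0,2) (0,3) (0,4) (1,2) (1,3) (1,4) (1,5) (1,6) (2,0) (2,1) (2,2) (2,3) (2,4) (2,5) (2,6) (3,0) (3,1) (3,2) (3,3) (3,4) (3,5) (3,6) (4,0) (4,1) (4,2) (4,3) (4,5) (4,6) (5,0) (5,1) (5,2) (5,3) (5,5) (5,6)] -> total=35
Click 3 (0,3) count=0: revealed 0 new [(none)] -> total=35

Answer: 35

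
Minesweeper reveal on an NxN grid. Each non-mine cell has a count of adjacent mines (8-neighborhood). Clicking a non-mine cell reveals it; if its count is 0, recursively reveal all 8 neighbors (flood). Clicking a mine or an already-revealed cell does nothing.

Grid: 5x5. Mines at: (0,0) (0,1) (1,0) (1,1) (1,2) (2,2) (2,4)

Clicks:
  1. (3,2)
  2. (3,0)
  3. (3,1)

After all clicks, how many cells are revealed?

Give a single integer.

Answer: 12

Derivation:
Click 1 (3,2) count=1: revealed 1 new [(3,2)] -> total=1
Click 2 (3,0) count=0: revealed 11 new [(2,0) (2,1) (3,0) (3,1) (3,3) (3,4) (4,0) (4,1) (4,2) (4,3) (4,4)] -> total=12
Click 3 (3,1) count=1: revealed 0 new [(none)] -> total=12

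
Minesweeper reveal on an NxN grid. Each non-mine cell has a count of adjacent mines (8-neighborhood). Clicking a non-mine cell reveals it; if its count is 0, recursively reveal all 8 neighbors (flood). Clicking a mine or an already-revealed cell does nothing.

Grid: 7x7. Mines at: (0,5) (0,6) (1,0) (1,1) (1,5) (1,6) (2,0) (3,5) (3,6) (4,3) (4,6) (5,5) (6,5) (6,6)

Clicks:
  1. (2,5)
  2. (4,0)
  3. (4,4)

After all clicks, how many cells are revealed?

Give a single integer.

Click 1 (2,5) count=4: revealed 1 new [(2,5)] -> total=1
Click 2 (4,0) count=0: revealed 16 new [(3,0) (3,1) (3,2) (4,0) (4,1) (4,2) (5,0) (5,1) (5,2) (5,3) (5,4) (6,0) (6,1) (6,2) (6,3) (6,4)] -> total=17
Click 3 (4,4) count=3: revealed 1 new [(4,4)] -> total=18

Answer: 18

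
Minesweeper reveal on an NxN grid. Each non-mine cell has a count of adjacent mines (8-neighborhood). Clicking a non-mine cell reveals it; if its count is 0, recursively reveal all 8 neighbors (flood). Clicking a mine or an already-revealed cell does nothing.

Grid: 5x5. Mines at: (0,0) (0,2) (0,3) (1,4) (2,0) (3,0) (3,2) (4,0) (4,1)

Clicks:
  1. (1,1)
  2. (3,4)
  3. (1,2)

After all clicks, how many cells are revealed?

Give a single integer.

Click 1 (1,1) count=3: revealed 1 new [(1,1)] -> total=1
Click 2 (3,4) count=0: revealed 6 new [(2,3) (2,4) (3,3) (3,4) (4,3) (4,4)] -> total=7
Click 3 (1,2) count=2: revealed 1 new [(1,2)] -> total=8

Answer: 8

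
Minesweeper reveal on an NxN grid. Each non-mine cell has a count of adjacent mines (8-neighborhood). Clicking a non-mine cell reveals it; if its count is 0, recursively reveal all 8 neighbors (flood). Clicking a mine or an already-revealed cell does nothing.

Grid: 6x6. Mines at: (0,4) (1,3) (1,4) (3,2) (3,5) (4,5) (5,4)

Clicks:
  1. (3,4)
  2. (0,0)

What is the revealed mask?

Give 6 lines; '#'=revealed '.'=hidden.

Click 1 (3,4) count=2: revealed 1 new [(3,4)] -> total=1
Click 2 (0,0) count=0: revealed 19 new [(0,0) (0,1) (0,2) (1,0) (1,1) (1,2) (2,0) (2,1) (2,2) (3,0) (3,1) (4,0) (4,1) (4,2) (4,3) (5,0) (5,1) (5,2) (5,3)] -> total=20

Answer: ###...
###...
###...
##..#.
####..
####..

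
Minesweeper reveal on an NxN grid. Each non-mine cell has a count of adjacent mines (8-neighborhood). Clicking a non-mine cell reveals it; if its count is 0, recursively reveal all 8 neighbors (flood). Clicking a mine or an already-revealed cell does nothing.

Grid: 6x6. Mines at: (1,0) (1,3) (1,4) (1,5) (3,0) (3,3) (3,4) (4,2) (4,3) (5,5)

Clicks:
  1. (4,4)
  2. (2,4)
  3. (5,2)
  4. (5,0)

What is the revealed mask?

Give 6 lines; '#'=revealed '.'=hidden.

Click 1 (4,4) count=4: revealed 1 new [(4,4)] -> total=1
Click 2 (2,4) count=5: revealed 1 new [(2,4)] -> total=2
Click 3 (5,2) count=2: revealed 1 new [(5,2)] -> total=3
Click 4 (5,0) count=0: revealed 4 new [(4,0) (4,1) (5,0) (5,1)] -> total=7

Answer: ......
......
....#.
......
##..#.
###...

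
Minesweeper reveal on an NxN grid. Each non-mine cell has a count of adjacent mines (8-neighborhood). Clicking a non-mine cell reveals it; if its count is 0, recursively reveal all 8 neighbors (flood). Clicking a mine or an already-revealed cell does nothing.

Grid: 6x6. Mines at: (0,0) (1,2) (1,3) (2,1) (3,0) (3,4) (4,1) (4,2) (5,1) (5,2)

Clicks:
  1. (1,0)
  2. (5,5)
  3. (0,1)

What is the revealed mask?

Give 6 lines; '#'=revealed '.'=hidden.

Answer: .#....
#.....
......
......
...###
...###

Derivation:
Click 1 (1,0) count=2: revealed 1 new [(1,0)] -> total=1
Click 2 (5,5) count=0: revealed 6 new [(4,3) (4,4) (4,5) (5,3) (5,4) (5,5)] -> total=7
Click 3 (0,1) count=2: revealed 1 new [(0,1)] -> total=8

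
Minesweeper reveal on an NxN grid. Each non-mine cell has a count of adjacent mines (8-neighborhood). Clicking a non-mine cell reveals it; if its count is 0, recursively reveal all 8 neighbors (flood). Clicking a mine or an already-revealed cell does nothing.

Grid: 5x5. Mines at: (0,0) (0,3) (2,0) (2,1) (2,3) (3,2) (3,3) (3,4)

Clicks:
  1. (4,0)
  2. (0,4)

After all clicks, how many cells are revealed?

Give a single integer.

Answer: 5

Derivation:
Click 1 (4,0) count=0: revealed 4 new [(3,0) (3,1) (4,0) (4,1)] -> total=4
Click 2 (0,4) count=1: revealed 1 new [(0,4)] -> total=5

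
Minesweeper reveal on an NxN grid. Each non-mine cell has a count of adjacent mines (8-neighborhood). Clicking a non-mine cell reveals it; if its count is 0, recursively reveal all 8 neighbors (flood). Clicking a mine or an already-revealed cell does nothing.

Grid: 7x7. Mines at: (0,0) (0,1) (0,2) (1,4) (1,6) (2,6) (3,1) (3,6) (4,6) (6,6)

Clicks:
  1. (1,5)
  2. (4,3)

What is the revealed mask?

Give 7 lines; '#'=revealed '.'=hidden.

Answer: .......
.....#.
..####.
..####.
######.
######.
######.

Derivation:
Click 1 (1,5) count=3: revealed 1 new [(1,5)] -> total=1
Click 2 (4,3) count=0: revealed 26 new [(2,2) (2,3) (2,4) (2,5) (3,2) (3,3) (3,4) (3,5) (4,0) (4,1) (4,2) (4,3) (4,4) (4,5) (5,0) (5,1) (5,2) (5,3) (5,4) (5,5) (6,0) (6,1) (6,2) (6,3) (6,4) (6,5)] -> total=27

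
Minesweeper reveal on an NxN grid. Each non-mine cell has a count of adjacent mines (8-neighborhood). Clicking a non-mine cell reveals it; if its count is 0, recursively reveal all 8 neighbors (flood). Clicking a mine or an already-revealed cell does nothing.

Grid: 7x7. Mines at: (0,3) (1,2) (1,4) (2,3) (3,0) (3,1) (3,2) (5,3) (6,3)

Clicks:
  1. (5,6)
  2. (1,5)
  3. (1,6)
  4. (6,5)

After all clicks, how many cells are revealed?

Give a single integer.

Answer: 19

Derivation:
Click 1 (5,6) count=0: revealed 19 new [(0,5) (0,6) (1,5) (1,6) (2,4) (2,5) (2,6) (3,4) (3,5) (3,6) (4,4) (4,5) (4,6) (5,4) (5,5) (5,6) (6,4) (6,5) (6,6)] -> total=19
Click 2 (1,5) count=1: revealed 0 new [(none)] -> total=19
Click 3 (1,6) count=0: revealed 0 new [(none)] -> total=19
Click 4 (6,5) count=0: revealed 0 new [(none)] -> total=19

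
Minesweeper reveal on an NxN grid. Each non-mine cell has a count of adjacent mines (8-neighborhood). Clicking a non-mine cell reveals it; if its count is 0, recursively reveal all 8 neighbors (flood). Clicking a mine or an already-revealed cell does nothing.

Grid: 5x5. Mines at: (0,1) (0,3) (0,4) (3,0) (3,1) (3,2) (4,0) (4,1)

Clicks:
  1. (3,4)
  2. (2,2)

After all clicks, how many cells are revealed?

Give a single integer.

Answer: 9

Derivation:
Click 1 (3,4) count=0: revealed 8 new [(1,3) (1,4) (2,3) (2,4) (3,3) (3,4) (4,3) (4,4)] -> total=8
Click 2 (2,2) count=2: revealed 1 new [(2,2)] -> total=9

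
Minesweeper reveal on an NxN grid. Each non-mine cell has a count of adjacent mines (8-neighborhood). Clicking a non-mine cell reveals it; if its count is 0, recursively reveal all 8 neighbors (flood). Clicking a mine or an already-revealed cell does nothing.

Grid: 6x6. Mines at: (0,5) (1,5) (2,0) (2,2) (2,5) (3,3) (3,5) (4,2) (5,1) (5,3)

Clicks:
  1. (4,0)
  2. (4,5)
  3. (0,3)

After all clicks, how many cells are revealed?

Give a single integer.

Click 1 (4,0) count=1: revealed 1 new [(4,0)] -> total=1
Click 2 (4,5) count=1: revealed 1 new [(4,5)] -> total=2
Click 3 (0,3) count=0: revealed 10 new [(0,0) (0,1) (0,2) (0,3) (0,4) (1,0) (1,1) (1,2) (1,3) (1,4)] -> total=12

Answer: 12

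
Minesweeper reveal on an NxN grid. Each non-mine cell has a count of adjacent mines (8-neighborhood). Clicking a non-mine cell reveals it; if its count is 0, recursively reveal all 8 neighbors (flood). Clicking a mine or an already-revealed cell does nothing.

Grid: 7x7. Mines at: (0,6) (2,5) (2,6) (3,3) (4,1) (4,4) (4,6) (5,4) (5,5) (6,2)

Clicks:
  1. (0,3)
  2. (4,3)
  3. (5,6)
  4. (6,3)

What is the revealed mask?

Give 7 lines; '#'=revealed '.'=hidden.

Click 1 (0,3) count=0: revealed 20 new [(0,0) (0,1) (0,2) (0,3) (0,4) (0,5) (1,0) (1,1) (1,2) (1,3) (1,4) (1,5) (2,0) (2,1) (2,2) (2,3) (2,4) (3,0) (3,1) (3,2)] -> total=20
Click 2 (4,3) count=3: revealed 1 new [(4,3)] -> total=21
Click 3 (5,6) count=2: revealed 1 new [(5,6)] -> total=22
Click 4 (6,3) count=2: revealed 1 new [(6,3)] -> total=23

Answer: ######.
######.
#####..
###....
...#...
......#
...#...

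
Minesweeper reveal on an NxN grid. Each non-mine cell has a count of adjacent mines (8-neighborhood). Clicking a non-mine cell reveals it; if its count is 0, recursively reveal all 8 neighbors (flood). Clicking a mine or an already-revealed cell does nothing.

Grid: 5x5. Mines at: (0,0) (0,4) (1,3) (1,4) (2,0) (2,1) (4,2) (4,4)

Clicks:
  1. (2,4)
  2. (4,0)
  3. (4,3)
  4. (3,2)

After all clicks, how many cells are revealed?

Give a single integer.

Answer: 7

Derivation:
Click 1 (2,4) count=2: revealed 1 new [(2,4)] -> total=1
Click 2 (4,0) count=0: revealed 4 new [(3,0) (3,1) (4,0) (4,1)] -> total=5
Click 3 (4,3) count=2: revealed 1 new [(4,3)] -> total=6
Click 4 (3,2) count=2: revealed 1 new [(3,2)] -> total=7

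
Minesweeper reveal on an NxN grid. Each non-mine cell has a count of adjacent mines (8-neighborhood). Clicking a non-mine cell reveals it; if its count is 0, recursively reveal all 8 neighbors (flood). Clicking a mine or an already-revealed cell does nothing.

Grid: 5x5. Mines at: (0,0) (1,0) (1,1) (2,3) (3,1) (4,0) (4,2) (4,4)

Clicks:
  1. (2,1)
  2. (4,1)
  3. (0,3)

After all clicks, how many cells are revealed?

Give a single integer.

Click 1 (2,1) count=3: revealed 1 new [(2,1)] -> total=1
Click 2 (4,1) count=3: revealed 1 new [(4,1)] -> total=2
Click 3 (0,3) count=0: revealed 6 new [(0,2) (0,3) (0,4) (1,2) (1,3) (1,4)] -> total=8

Answer: 8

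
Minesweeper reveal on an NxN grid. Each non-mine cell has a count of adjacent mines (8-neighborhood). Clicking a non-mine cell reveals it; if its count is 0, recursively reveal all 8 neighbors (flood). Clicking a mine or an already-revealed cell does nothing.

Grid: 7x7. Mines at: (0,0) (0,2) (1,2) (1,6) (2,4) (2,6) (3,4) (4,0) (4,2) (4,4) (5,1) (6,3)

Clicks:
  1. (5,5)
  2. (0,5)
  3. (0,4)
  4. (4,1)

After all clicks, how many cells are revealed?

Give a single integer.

Answer: 8

Derivation:
Click 1 (5,5) count=1: revealed 1 new [(5,5)] -> total=1
Click 2 (0,5) count=1: revealed 1 new [(0,5)] -> total=2
Click 3 (0,4) count=0: revealed 5 new [(0,3) (0,4) (1,3) (1,4) (1,5)] -> total=7
Click 4 (4,1) count=3: revealed 1 new [(4,1)] -> total=8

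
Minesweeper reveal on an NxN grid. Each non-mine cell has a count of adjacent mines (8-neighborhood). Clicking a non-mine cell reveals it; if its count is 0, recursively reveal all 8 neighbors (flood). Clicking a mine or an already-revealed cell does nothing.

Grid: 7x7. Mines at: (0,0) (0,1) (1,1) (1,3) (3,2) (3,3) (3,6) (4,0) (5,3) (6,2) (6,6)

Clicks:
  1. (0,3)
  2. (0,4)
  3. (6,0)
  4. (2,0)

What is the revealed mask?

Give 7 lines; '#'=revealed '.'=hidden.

Answer: ...##..
.......
#......
.......
.......
##.....
##.....

Derivation:
Click 1 (0,3) count=1: revealed 1 new [(0,3)] -> total=1
Click 2 (0,4) count=1: revealed 1 new [(0,4)] -> total=2
Click 3 (6,0) count=0: revealed 4 new [(5,0) (5,1) (6,0) (6,1)] -> total=6
Click 4 (2,0) count=1: revealed 1 new [(2,0)] -> total=7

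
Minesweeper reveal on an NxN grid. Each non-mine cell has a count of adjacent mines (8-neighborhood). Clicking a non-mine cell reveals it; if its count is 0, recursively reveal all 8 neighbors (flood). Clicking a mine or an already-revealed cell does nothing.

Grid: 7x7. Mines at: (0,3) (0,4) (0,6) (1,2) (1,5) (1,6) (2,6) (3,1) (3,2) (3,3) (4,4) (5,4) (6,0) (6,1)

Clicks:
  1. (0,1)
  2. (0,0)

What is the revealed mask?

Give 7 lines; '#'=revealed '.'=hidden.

Answer: ##.....
##.....
##.....
.......
.......
.......
.......

Derivation:
Click 1 (0,1) count=1: revealed 1 new [(0,1)] -> total=1
Click 2 (0,0) count=0: revealed 5 new [(0,0) (1,0) (1,1) (2,0) (2,1)] -> total=6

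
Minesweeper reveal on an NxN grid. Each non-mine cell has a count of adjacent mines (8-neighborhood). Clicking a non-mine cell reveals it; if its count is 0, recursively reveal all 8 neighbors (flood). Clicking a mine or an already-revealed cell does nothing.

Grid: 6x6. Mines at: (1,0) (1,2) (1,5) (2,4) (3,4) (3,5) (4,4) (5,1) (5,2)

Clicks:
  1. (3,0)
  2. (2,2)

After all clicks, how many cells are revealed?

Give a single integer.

Answer: 12

Derivation:
Click 1 (3,0) count=0: revealed 12 new [(2,0) (2,1) (2,2) (2,3) (3,0) (3,1) (3,2) (3,3) (4,0) (4,1) (4,2) (4,3)] -> total=12
Click 2 (2,2) count=1: revealed 0 new [(none)] -> total=12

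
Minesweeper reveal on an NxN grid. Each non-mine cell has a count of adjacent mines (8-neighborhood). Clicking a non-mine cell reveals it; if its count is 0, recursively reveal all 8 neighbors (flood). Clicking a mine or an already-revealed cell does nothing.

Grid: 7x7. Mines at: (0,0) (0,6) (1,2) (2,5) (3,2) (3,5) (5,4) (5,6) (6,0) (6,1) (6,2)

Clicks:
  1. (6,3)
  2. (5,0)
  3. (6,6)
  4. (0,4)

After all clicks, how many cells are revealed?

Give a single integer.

Click 1 (6,3) count=2: revealed 1 new [(6,3)] -> total=1
Click 2 (5,0) count=2: revealed 1 new [(5,0)] -> total=2
Click 3 (6,6) count=1: revealed 1 new [(6,6)] -> total=3
Click 4 (0,4) count=0: revealed 6 new [(0,3) (0,4) (0,5) (1,3) (1,4) (1,5)] -> total=9

Answer: 9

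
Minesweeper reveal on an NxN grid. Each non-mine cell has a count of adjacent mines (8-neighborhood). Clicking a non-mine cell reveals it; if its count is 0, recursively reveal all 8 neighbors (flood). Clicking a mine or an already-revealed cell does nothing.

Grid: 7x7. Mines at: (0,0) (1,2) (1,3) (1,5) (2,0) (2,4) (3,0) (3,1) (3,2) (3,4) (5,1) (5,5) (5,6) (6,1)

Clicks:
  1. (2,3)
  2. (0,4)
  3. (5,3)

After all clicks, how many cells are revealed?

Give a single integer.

Click 1 (2,3) count=5: revealed 1 new [(2,3)] -> total=1
Click 2 (0,4) count=2: revealed 1 new [(0,4)] -> total=2
Click 3 (5,3) count=0: revealed 9 new [(4,2) (4,3) (4,4) (5,2) (5,3) (5,4) (6,2) (6,3) (6,4)] -> total=11

Answer: 11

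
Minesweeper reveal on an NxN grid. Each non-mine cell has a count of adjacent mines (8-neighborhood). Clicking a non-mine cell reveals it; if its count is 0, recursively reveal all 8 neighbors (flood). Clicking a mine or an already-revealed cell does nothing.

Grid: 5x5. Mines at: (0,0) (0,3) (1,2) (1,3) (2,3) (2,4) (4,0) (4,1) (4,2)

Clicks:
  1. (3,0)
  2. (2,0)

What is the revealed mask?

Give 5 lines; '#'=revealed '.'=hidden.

Click 1 (3,0) count=2: revealed 1 new [(3,0)] -> total=1
Click 2 (2,0) count=0: revealed 5 new [(1,0) (1,1) (2,0) (2,1) (3,1)] -> total=6

Answer: .....
##...
##...
##...
.....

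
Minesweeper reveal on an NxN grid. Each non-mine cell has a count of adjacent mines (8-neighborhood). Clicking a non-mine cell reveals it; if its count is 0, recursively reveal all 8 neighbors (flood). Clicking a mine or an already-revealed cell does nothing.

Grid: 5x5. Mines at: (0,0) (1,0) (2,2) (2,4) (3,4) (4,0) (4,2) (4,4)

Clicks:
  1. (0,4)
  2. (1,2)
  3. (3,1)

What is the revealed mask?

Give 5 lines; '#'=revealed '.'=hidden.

Answer: .####
.####
.....
.#...
.....

Derivation:
Click 1 (0,4) count=0: revealed 8 new [(0,1) (0,2) (0,3) (0,4) (1,1) (1,2) (1,3) (1,4)] -> total=8
Click 2 (1,2) count=1: revealed 0 new [(none)] -> total=8
Click 3 (3,1) count=3: revealed 1 new [(3,1)] -> total=9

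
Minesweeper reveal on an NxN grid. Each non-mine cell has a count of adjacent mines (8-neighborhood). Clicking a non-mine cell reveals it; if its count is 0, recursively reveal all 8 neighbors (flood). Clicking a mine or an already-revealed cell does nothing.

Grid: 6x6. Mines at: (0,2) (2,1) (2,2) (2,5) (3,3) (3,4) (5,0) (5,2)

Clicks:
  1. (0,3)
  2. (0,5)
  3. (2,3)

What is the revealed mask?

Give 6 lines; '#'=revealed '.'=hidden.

Click 1 (0,3) count=1: revealed 1 new [(0,3)] -> total=1
Click 2 (0,5) count=0: revealed 5 new [(0,4) (0,5) (1,3) (1,4) (1,5)] -> total=6
Click 3 (2,3) count=3: revealed 1 new [(2,3)] -> total=7

Answer: ...###
...###
...#..
......
......
......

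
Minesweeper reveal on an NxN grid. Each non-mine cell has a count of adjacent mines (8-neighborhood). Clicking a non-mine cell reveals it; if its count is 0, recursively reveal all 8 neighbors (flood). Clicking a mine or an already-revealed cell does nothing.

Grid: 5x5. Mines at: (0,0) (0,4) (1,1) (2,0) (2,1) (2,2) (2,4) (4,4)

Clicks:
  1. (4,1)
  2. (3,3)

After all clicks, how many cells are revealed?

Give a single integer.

Answer: 8

Derivation:
Click 1 (4,1) count=0: revealed 8 new [(3,0) (3,1) (3,2) (3,3) (4,0) (4,1) (4,2) (4,3)] -> total=8
Click 2 (3,3) count=3: revealed 0 new [(none)] -> total=8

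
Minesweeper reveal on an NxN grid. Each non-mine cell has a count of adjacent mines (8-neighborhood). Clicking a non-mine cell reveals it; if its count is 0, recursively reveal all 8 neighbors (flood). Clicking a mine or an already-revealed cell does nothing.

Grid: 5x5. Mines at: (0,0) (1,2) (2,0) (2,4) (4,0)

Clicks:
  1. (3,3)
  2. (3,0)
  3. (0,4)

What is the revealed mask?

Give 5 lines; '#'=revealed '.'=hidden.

Answer: ...##
...##
.....
#..#.
.....

Derivation:
Click 1 (3,3) count=1: revealed 1 new [(3,3)] -> total=1
Click 2 (3,0) count=2: revealed 1 new [(3,0)] -> total=2
Click 3 (0,4) count=0: revealed 4 new [(0,3) (0,4) (1,3) (1,4)] -> total=6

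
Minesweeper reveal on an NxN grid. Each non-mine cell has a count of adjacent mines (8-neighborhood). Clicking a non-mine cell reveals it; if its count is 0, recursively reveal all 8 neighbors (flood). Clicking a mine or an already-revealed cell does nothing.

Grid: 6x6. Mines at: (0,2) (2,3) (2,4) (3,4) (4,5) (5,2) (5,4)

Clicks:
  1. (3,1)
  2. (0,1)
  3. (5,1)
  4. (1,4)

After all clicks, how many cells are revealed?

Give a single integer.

Answer: 17

Derivation:
Click 1 (3,1) count=0: revealed 16 new [(0,0) (0,1) (1,0) (1,1) (1,2) (2,0) (2,1) (2,2) (3,0) (3,1) (3,2) (4,0) (4,1) (4,2) (5,0) (5,1)] -> total=16
Click 2 (0,1) count=1: revealed 0 new [(none)] -> total=16
Click 3 (5,1) count=1: revealed 0 new [(none)] -> total=16
Click 4 (1,4) count=2: revealed 1 new [(1,4)] -> total=17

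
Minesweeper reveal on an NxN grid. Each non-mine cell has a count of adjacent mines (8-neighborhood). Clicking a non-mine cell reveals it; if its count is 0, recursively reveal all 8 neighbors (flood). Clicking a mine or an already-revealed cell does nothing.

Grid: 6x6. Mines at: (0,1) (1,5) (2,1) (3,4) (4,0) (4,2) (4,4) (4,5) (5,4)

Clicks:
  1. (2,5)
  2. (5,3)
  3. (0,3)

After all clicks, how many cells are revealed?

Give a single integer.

Answer: 11

Derivation:
Click 1 (2,5) count=2: revealed 1 new [(2,5)] -> total=1
Click 2 (5,3) count=3: revealed 1 new [(5,3)] -> total=2
Click 3 (0,3) count=0: revealed 9 new [(0,2) (0,3) (0,4) (1,2) (1,3) (1,4) (2,2) (2,3) (2,4)] -> total=11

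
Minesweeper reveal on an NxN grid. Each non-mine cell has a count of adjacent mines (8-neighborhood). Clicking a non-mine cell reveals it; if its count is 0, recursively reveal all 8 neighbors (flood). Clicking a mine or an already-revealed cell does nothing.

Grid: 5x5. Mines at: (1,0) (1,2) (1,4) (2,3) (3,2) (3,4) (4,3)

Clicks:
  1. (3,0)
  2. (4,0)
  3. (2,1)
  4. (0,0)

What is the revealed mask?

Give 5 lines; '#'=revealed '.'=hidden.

Click 1 (3,0) count=0: revealed 6 new [(2,0) (2,1) (3,0) (3,1) (4,0) (4,1)] -> total=6
Click 2 (4,0) count=0: revealed 0 new [(none)] -> total=6
Click 3 (2,1) count=3: revealed 0 new [(none)] -> total=6
Click 4 (0,0) count=1: revealed 1 new [(0,0)] -> total=7

Answer: #....
.....
##...
##...
##...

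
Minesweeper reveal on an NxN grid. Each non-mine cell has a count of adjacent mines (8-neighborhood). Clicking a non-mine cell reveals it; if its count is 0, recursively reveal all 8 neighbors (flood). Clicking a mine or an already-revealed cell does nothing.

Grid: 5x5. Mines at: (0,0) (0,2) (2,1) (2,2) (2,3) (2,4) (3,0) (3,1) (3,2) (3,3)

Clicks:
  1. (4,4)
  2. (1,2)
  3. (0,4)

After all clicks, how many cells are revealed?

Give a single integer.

Answer: 6

Derivation:
Click 1 (4,4) count=1: revealed 1 new [(4,4)] -> total=1
Click 2 (1,2) count=4: revealed 1 new [(1,2)] -> total=2
Click 3 (0,4) count=0: revealed 4 new [(0,3) (0,4) (1,3) (1,4)] -> total=6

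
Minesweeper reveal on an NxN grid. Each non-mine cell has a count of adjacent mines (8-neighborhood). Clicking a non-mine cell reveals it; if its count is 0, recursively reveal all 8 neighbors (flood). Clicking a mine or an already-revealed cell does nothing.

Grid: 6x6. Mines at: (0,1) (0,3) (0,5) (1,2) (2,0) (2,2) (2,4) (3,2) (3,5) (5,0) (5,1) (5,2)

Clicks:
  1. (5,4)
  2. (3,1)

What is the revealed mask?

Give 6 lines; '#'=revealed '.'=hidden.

Click 1 (5,4) count=0: revealed 6 new [(4,3) (4,4) (4,5) (5,3) (5,4) (5,5)] -> total=6
Click 2 (3,1) count=3: revealed 1 new [(3,1)] -> total=7

Answer: ......
......
......
.#....
...###
...###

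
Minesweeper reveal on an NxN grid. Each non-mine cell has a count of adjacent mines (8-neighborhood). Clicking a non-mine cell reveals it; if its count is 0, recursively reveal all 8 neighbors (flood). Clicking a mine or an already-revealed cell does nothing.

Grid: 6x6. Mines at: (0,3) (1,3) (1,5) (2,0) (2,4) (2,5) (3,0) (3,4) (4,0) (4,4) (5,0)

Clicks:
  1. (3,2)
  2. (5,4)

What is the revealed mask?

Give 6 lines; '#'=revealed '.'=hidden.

Click 1 (3,2) count=0: revealed 12 new [(2,1) (2,2) (2,3) (3,1) (3,2) (3,3) (4,1) (4,2) (4,3) (5,1) (5,2) (5,3)] -> total=12
Click 2 (5,4) count=1: revealed 1 new [(5,4)] -> total=13

Answer: ......
......
.###..
.###..
.###..
.####.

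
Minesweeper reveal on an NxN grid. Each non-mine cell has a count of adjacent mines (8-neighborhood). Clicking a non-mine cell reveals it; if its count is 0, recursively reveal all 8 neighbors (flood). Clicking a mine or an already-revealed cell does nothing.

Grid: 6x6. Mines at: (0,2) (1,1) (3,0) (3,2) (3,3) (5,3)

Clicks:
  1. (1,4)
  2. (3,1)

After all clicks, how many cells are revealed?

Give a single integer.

Answer: 16

Derivation:
Click 1 (1,4) count=0: revealed 15 new [(0,3) (0,4) (0,5) (1,3) (1,4) (1,5) (2,3) (2,4) (2,5) (3,4) (3,5) (4,4) (4,5) (5,4) (5,5)] -> total=15
Click 2 (3,1) count=2: revealed 1 new [(3,1)] -> total=16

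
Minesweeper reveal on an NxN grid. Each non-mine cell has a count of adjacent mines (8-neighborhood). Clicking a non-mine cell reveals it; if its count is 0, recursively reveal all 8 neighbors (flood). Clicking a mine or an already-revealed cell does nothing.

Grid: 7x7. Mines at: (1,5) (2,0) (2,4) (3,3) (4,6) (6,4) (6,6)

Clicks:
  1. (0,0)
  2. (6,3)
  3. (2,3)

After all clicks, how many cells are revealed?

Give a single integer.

Click 1 (0,0) count=0: revealed 13 new [(0,0) (0,1) (0,2) (0,3) (0,4) (1,0) (1,1) (1,2) (1,3) (1,4) (2,1) (2,2) (2,3)] -> total=13
Click 2 (6,3) count=1: revealed 1 new [(6,3)] -> total=14
Click 3 (2,3) count=2: revealed 0 new [(none)] -> total=14

Answer: 14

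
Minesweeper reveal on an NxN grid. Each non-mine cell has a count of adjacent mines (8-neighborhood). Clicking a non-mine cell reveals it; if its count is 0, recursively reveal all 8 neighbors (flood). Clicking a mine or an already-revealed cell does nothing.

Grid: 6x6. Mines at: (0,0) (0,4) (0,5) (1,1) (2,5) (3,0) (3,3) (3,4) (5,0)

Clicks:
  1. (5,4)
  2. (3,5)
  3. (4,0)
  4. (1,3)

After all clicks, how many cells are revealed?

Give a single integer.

Click 1 (5,4) count=0: revealed 10 new [(4,1) (4,2) (4,3) (4,4) (4,5) (5,1) (5,2) (5,3) (5,4) (5,5)] -> total=10
Click 2 (3,5) count=2: revealed 1 new [(3,5)] -> total=11
Click 3 (4,0) count=2: revealed 1 new [(4,0)] -> total=12
Click 4 (1,3) count=1: revealed 1 new [(1,3)] -> total=13

Answer: 13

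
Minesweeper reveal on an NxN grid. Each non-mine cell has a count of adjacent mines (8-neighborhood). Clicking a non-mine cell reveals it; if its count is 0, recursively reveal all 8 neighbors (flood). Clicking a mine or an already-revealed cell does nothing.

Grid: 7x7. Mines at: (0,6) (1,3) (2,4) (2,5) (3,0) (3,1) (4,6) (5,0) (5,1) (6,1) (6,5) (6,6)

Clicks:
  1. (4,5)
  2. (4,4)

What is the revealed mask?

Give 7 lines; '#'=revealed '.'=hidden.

Click 1 (4,5) count=1: revealed 1 new [(4,5)] -> total=1
Click 2 (4,4) count=0: revealed 14 new [(3,2) (3,3) (3,4) (3,5) (4,2) (4,3) (4,4) (5,2) (5,3) (5,4) (5,5) (6,2) (6,3) (6,4)] -> total=15

Answer: .......
.......
.......
..####.
..####.
..####.
..###..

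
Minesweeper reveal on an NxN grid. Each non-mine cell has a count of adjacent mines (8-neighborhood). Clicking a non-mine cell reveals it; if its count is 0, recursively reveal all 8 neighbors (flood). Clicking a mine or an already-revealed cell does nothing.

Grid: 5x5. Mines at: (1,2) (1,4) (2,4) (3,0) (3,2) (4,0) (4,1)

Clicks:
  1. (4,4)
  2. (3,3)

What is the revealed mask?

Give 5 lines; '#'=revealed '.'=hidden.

Answer: .....
.....
.....
...##
...##

Derivation:
Click 1 (4,4) count=0: revealed 4 new [(3,3) (3,4) (4,3) (4,4)] -> total=4
Click 2 (3,3) count=2: revealed 0 new [(none)] -> total=4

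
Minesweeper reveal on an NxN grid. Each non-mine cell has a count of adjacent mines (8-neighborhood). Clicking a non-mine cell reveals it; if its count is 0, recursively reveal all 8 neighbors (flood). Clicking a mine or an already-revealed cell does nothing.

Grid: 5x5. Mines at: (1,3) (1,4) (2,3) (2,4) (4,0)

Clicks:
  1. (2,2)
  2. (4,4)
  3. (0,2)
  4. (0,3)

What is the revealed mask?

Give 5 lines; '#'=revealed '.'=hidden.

Answer: ..##.
.....
..#..
.####
.####

Derivation:
Click 1 (2,2) count=2: revealed 1 new [(2,2)] -> total=1
Click 2 (4,4) count=0: revealed 8 new [(3,1) (3,2) (3,3) (3,4) (4,1) (4,2) (4,3) (4,4)] -> total=9
Click 3 (0,2) count=1: revealed 1 new [(0,2)] -> total=10
Click 4 (0,3) count=2: revealed 1 new [(0,3)] -> total=11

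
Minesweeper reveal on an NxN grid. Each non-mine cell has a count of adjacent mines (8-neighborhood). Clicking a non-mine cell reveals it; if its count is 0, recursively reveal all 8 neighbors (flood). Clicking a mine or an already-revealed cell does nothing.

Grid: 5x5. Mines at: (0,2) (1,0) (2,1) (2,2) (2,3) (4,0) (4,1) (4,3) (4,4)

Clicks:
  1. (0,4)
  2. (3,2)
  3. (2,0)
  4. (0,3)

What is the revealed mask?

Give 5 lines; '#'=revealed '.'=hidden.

Answer: ...##
...##
#....
..#..
.....

Derivation:
Click 1 (0,4) count=0: revealed 4 new [(0,3) (0,4) (1,3) (1,4)] -> total=4
Click 2 (3,2) count=5: revealed 1 new [(3,2)] -> total=5
Click 3 (2,0) count=2: revealed 1 new [(2,0)] -> total=6
Click 4 (0,3) count=1: revealed 0 new [(none)] -> total=6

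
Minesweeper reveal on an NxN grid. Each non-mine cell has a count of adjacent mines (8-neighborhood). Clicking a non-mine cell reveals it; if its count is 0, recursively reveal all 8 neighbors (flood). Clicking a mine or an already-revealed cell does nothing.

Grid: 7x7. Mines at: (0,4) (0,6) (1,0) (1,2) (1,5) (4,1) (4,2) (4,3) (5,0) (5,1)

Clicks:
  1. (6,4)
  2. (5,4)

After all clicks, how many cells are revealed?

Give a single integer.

Answer: 19

Derivation:
Click 1 (6,4) count=0: revealed 19 new [(2,4) (2,5) (2,6) (3,4) (3,5) (3,6) (4,4) (4,5) (4,6) (5,2) (5,3) (5,4) (5,5) (5,6) (6,2) (6,3) (6,4) (6,5) (6,6)] -> total=19
Click 2 (5,4) count=1: revealed 0 new [(none)] -> total=19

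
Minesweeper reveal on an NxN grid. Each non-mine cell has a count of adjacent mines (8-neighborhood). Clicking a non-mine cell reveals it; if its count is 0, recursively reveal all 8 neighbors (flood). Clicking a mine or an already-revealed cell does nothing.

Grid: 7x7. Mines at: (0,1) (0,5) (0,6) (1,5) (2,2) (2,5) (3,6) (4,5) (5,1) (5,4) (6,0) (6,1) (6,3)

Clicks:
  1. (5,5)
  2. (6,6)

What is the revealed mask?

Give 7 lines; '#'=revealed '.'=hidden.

Answer: .......
.......
.......
.......
.......
.....##
.....##

Derivation:
Click 1 (5,5) count=2: revealed 1 new [(5,5)] -> total=1
Click 2 (6,6) count=0: revealed 3 new [(5,6) (6,5) (6,6)] -> total=4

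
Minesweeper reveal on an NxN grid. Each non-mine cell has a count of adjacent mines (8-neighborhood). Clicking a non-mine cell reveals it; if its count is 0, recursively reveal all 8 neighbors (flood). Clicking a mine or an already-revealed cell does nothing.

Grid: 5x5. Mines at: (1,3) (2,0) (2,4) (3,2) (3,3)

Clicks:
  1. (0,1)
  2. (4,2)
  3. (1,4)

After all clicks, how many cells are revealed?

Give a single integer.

Click 1 (0,1) count=0: revealed 6 new [(0,0) (0,1) (0,2) (1,0) (1,1) (1,2)] -> total=6
Click 2 (4,2) count=2: revealed 1 new [(4,2)] -> total=7
Click 3 (1,4) count=2: revealed 1 new [(1,4)] -> total=8

Answer: 8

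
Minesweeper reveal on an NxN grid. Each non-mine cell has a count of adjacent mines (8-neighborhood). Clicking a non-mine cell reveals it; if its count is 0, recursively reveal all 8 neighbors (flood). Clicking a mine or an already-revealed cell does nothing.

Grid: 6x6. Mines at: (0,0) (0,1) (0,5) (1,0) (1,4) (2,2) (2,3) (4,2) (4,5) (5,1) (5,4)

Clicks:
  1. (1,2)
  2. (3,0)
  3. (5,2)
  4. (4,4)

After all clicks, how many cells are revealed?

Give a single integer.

Answer: 9

Derivation:
Click 1 (1,2) count=3: revealed 1 new [(1,2)] -> total=1
Click 2 (3,0) count=0: revealed 6 new [(2,0) (2,1) (3,0) (3,1) (4,0) (4,1)] -> total=7
Click 3 (5,2) count=2: revealed 1 new [(5,2)] -> total=8
Click 4 (4,4) count=2: revealed 1 new [(4,4)] -> total=9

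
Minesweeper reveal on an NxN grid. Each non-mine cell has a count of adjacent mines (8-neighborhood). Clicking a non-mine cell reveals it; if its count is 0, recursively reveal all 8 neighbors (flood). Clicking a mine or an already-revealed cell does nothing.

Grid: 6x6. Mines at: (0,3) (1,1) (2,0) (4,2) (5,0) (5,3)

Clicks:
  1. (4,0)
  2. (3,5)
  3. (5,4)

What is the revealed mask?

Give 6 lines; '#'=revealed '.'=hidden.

Answer: ....##
..####
..####
..####
#..###
....##

Derivation:
Click 1 (4,0) count=1: revealed 1 new [(4,0)] -> total=1
Click 2 (3,5) count=0: revealed 19 new [(0,4) (0,5) (1,2) (1,3) (1,4) (1,5) (2,2) (2,3) (2,4) (2,5) (3,2) (3,3) (3,4) (3,5) (4,3) (4,4) (4,5) (5,4) (5,5)] -> total=20
Click 3 (5,4) count=1: revealed 0 new [(none)] -> total=20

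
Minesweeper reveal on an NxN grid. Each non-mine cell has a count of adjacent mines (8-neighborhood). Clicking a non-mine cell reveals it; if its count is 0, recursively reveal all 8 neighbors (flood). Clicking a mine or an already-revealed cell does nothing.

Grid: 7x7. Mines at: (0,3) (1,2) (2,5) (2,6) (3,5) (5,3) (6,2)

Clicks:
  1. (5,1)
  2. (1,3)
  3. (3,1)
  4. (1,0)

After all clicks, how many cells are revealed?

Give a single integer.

Answer: 25

Derivation:
Click 1 (5,1) count=1: revealed 1 new [(5,1)] -> total=1
Click 2 (1,3) count=2: revealed 1 new [(1,3)] -> total=2
Click 3 (3,1) count=0: revealed 23 new [(0,0) (0,1) (1,0) (1,1) (2,0) (2,1) (2,2) (2,3) (2,4) (3,0) (3,1) (3,2) (3,3) (3,4) (4,0) (4,1) (4,2) (4,3) (4,4) (5,0) (5,2) (6,0) (6,1)] -> total=25
Click 4 (1,0) count=0: revealed 0 new [(none)] -> total=25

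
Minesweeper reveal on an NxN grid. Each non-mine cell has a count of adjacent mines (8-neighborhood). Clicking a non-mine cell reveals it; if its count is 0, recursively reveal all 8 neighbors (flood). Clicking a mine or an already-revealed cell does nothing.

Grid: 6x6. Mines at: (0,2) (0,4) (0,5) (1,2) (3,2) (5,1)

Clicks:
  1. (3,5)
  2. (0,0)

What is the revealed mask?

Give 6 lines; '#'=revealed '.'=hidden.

Click 1 (3,5) count=0: revealed 17 new [(1,3) (1,4) (1,5) (2,3) (2,4) (2,5) (3,3) (3,4) (3,5) (4,2) (4,3) (4,4) (4,5) (5,2) (5,3) (5,4) (5,5)] -> total=17
Click 2 (0,0) count=0: revealed 10 new [(0,0) (0,1) (1,0) (1,1) (2,0) (2,1) (3,0) (3,1) (4,0) (4,1)] -> total=27

Answer: ##....
##.###
##.###
##.###
######
..####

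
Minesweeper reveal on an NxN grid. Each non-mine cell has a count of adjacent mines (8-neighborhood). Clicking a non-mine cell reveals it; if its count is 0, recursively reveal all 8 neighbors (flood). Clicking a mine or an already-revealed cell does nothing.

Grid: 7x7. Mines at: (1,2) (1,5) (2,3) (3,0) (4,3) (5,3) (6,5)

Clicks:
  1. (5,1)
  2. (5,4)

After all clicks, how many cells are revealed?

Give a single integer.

Answer: 10

Derivation:
Click 1 (5,1) count=0: revealed 9 new [(4,0) (4,1) (4,2) (5,0) (5,1) (5,2) (6,0) (6,1) (6,2)] -> total=9
Click 2 (5,4) count=3: revealed 1 new [(5,4)] -> total=10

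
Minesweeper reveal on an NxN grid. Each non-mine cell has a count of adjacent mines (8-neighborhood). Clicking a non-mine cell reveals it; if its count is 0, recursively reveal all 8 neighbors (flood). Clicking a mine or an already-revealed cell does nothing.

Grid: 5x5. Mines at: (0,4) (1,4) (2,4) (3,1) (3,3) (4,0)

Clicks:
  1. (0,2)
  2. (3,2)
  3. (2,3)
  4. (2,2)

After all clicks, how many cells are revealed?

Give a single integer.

Answer: 13

Derivation:
Click 1 (0,2) count=0: revealed 12 new [(0,0) (0,1) (0,2) (0,3) (1,0) (1,1) (1,2) (1,3) (2,0) (2,1) (2,2) (2,3)] -> total=12
Click 2 (3,2) count=2: revealed 1 new [(3,2)] -> total=13
Click 3 (2,3) count=3: revealed 0 new [(none)] -> total=13
Click 4 (2,2) count=2: revealed 0 new [(none)] -> total=13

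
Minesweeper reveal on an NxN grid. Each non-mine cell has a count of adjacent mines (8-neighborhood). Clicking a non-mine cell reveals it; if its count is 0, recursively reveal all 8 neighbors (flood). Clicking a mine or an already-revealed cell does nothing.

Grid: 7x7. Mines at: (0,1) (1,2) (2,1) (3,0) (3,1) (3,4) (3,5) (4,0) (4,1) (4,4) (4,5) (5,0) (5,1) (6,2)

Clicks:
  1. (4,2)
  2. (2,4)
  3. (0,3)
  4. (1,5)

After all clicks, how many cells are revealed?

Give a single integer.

Answer: 13

Derivation:
Click 1 (4,2) count=3: revealed 1 new [(4,2)] -> total=1
Click 2 (2,4) count=2: revealed 1 new [(2,4)] -> total=2
Click 3 (0,3) count=1: revealed 1 new [(0,3)] -> total=3
Click 4 (1,5) count=0: revealed 10 new [(0,4) (0,5) (0,6) (1,3) (1,4) (1,5) (1,6) (2,3) (2,5) (2,6)] -> total=13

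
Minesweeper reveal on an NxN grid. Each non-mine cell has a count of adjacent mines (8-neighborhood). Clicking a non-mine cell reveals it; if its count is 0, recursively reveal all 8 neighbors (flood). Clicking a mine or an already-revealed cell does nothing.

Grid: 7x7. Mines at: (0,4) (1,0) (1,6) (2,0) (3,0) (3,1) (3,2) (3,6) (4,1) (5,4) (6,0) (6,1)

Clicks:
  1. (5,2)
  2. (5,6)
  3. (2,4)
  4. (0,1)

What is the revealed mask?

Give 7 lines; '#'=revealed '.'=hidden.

Click 1 (5,2) count=2: revealed 1 new [(5,2)] -> total=1
Click 2 (5,6) count=0: revealed 6 new [(4,5) (4,6) (5,5) (5,6) (6,5) (6,6)] -> total=7
Click 3 (2,4) count=0: revealed 11 new [(1,3) (1,4) (1,5) (2,3) (2,4) (2,5) (3,3) (3,4) (3,5) (4,3) (4,4)] -> total=18
Click 4 (0,1) count=1: revealed 1 new [(0,1)] -> total=19

Answer: .#.....
...###.
...###.
...###.
...####
..#..##
.....##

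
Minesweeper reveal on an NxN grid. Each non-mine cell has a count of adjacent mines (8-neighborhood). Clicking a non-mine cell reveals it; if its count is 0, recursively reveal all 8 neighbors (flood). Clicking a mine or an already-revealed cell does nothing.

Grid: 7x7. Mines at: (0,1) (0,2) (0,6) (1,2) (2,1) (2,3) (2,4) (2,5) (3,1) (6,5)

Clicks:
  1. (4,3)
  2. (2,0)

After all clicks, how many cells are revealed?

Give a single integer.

Click 1 (4,3) count=0: revealed 24 new [(3,2) (3,3) (3,4) (3,5) (3,6) (4,0) (4,1) (4,2) (4,3) (4,4) (4,5) (4,6) (5,0) (5,1) (5,2) (5,3) (5,4) (5,5) (5,6) (6,0) (6,1) (6,2) (6,3) (6,4)] -> total=24
Click 2 (2,0) count=2: revealed 1 new [(2,0)] -> total=25

Answer: 25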